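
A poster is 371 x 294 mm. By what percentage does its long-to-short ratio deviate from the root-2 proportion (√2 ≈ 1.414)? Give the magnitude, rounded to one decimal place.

10.8%

Ratio = 371 / 294 ≈ 1.2619.
Ideal root-2 ≈ 1.4142. |1.2619 − 1.4142| / 1.4142 ≈ 10.77% → 10.8%.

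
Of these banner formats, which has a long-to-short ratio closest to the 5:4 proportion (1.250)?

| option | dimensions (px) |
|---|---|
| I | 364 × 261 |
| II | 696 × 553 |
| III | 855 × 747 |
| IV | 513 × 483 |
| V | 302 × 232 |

Target 5:4 ≈ 1.250.
I: 1.395 (Δ0.145)  II: 1.259 (Δ0.009)  III: 1.145 (Δ0.105)  IV: 1.062 (Δ0.188)  V: 1.302 (Δ0.052)

II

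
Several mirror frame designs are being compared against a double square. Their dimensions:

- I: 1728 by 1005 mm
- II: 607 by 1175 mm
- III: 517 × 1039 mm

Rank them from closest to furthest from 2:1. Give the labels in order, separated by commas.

III, II, I

Ratios: I = 1728 / 1005 ≈ 1.719; II = 1175 / 607 ≈ 1.936; III = 1039 / 517 ≈ 2.010.
|Δ from 2.000|: I 0.281; II 0.064; III 0.010.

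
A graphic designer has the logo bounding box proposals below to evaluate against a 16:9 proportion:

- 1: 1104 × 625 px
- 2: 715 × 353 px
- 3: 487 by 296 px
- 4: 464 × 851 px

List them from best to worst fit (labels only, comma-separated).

1, 4, 3, 2

1: 1104/625 ≈ 1.766 → |1.766 − 1.778| = 0.012
2: 715/353 ≈ 2.025 → |2.025 − 1.778| = 0.247
3: 487/296 ≈ 1.645 → |1.645 − 1.778| = 0.133
4: 851/464 ≈ 1.834 → |1.834 − 1.778| = 0.056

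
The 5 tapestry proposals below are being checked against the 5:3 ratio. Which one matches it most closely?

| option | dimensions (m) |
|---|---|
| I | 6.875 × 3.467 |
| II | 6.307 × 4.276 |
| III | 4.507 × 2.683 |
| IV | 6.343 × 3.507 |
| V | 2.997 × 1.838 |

III

Ratios (long/short): I ≈ 1.983; II ≈ 1.475; III ≈ 1.680; IV ≈ 1.809; V ≈ 1.631.
5:3 ≈ 1.667; option III is nearest (Δ 0.013).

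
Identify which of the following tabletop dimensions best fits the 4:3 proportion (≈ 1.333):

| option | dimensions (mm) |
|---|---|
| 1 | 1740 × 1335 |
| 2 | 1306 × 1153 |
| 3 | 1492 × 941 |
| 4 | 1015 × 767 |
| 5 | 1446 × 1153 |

4

Target 4:3 ≈ 1.333.
1: 1.303 (Δ0.030)  2: 1.133 (Δ0.200)  3: 1.586 (Δ0.253)  4: 1.323 (Δ0.010)  5: 1.254 (Δ0.079)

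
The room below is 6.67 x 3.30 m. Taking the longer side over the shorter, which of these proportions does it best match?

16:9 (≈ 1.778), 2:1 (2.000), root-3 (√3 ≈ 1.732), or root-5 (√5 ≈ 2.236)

6.67/3.30 ≈ 2.021. Nearest candidates are 2:1 (2.000, off by 0.021) and root-5 (2.236, off by 0.215).

2:1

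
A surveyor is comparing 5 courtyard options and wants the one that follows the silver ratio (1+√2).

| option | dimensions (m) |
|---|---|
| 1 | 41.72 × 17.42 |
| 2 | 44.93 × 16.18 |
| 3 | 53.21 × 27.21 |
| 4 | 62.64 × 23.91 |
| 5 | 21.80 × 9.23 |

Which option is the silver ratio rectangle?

1

Target silver ratio ≈ 2.414.
1: 2.395 (Δ0.019)  2: 2.777 (Δ0.363)  3: 1.956 (Δ0.458)  4: 2.620 (Δ0.206)  5: 2.362 (Δ0.052)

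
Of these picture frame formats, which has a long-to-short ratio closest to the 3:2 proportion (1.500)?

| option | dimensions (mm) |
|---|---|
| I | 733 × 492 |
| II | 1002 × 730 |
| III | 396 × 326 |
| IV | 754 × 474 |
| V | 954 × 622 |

Target 3:2 ≈ 1.500.
I: 1.490 (Δ0.010)  II: 1.373 (Δ0.127)  III: 1.215 (Δ0.285)  IV: 1.591 (Δ0.091)  V: 1.534 (Δ0.034)

I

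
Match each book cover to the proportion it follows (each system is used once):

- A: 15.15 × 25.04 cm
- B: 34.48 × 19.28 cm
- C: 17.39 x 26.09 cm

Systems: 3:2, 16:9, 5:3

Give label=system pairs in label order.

A=5:3, B=16:9, C=3:2

A = 25.04/15.15 ≈ 1.653 → 5:3 (1.667)
B = 34.48/19.28 ≈ 1.788 → 16:9 (1.778)
C = 26.09/17.39 ≈ 1.500 → 3:2 (1.500)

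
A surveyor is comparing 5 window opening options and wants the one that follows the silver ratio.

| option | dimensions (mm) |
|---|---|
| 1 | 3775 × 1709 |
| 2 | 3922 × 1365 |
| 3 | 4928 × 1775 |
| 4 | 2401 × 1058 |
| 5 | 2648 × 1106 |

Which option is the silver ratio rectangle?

Target silver ratio ≈ 2.414.
1: 2.209 (Δ0.205)  2: 2.873 (Δ0.459)  3: 2.776 (Δ0.362)  4: 2.269 (Δ0.145)  5: 2.394 (Δ0.020)

5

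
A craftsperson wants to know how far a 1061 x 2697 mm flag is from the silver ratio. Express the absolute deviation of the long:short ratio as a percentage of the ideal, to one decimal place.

Ratio = 2697 / 1061 ≈ 2.5419.
Ideal silver ratio ≈ 2.4142. |2.5419 − 2.4142| / 2.4142 ≈ 5.29% → 5.3%.

5.3%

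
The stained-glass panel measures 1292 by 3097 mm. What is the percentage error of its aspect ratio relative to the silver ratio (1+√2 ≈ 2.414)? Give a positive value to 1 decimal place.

0.7%

Ratio = 3097 / 1292 ≈ 2.3971.
Ideal silver ratio ≈ 2.4142. |2.3971 − 2.4142| / 2.4142 ≈ 0.71% → 0.7%.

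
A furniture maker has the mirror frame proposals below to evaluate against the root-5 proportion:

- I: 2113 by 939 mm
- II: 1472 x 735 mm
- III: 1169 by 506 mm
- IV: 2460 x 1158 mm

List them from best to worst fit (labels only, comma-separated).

I, III, IV, II

I: 2113/939 ≈ 2.250 → |2.250 − 2.236| = 0.014
II: 1472/735 ≈ 2.003 → |2.003 − 2.236| = 0.233
III: 1169/506 ≈ 2.310 → |2.310 − 2.236| = 0.074
IV: 2460/1158 ≈ 2.124 → |2.124 − 2.236| = 0.112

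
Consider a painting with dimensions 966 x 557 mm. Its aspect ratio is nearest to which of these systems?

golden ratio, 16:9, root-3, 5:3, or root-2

root-3

966/557 ≈ 1.734. Nearest candidates are root-3 (1.732, off by 0.002) and 16:9 (1.778, off by 0.044).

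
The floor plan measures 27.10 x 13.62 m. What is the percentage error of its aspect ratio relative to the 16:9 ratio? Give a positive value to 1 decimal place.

11.9%

Ratio = 27.10 / 13.62 ≈ 1.9897.
Ideal 16:9 ≈ 1.7778. |1.9897 − 1.7778| / 1.7778 ≈ 11.92% → 11.9%.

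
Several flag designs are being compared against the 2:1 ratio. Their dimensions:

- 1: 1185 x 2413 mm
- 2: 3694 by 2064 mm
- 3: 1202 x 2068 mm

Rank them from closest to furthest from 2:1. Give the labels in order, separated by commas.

1, 2, 3

Ratios: 1 = 2413 / 1185 ≈ 2.036; 2 = 3694 / 2064 ≈ 1.790; 3 = 2068 / 1202 ≈ 1.720.
|Δ from 2.000|: 1 0.036; 2 0.210; 3 0.280.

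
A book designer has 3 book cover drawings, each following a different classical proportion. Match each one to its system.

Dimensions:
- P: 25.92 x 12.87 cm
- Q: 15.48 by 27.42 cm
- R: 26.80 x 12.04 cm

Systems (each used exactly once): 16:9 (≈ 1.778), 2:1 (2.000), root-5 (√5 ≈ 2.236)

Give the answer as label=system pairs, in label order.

P = 25.92/12.87 ≈ 2.014 → 2:1 (2.000)
Q = 27.42/15.48 ≈ 1.771 → 16:9 (1.778)
R = 26.80/12.04 ≈ 2.226 → root-5 (2.236)

P=2:1, Q=16:9, R=root-5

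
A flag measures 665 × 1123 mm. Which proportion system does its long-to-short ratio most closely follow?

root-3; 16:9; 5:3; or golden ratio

1123/665 ≈ 1.689. Nearest candidates are 5:3 (1.667, off by 0.022) and root-3 (1.732, off by 0.043).

5:3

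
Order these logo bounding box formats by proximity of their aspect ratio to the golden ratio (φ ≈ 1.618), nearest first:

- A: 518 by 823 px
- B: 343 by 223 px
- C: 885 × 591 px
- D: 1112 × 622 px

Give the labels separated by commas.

Ratios: A = 823 / 518 ≈ 1.589; B = 343 / 223 ≈ 1.538; C = 885 / 591 ≈ 1.497; D = 1112 / 622 ≈ 1.788.
|Δ from 1.618|: A 0.029; B 0.080; C 0.121; D 0.170.

A, B, C, D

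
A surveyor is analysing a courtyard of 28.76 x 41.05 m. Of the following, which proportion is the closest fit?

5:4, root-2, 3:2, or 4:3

Ratio = 41.05 / 28.76 ≈ 1.427.
Distances: 5:4 1.250 (Δ 0.177); root-2 1.414 (Δ 0.013); 3:2 1.500 (Δ 0.073); 4:3 1.333 (Δ 0.094).

root-2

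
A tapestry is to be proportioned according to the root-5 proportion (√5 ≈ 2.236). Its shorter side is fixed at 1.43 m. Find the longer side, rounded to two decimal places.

3.20 m

root-5 ≈ 2.23607.
Longer side = 1.43 × 2.23607 ≈ 3.1976 → 3.20 m.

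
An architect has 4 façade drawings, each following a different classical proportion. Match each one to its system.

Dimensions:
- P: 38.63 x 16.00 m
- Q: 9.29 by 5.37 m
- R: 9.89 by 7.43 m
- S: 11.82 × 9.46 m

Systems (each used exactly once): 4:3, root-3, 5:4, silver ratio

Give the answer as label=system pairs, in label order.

P = 38.63/16.00 ≈ 2.414 → silver ratio (2.414)
Q = 9.29/5.37 ≈ 1.730 → root-3 (1.732)
R = 9.89/7.43 ≈ 1.331 → 4:3 (1.333)
S = 11.82/9.46 ≈ 1.249 → 5:4 (1.250)

P=silver ratio, Q=root-3, R=4:3, S=5:4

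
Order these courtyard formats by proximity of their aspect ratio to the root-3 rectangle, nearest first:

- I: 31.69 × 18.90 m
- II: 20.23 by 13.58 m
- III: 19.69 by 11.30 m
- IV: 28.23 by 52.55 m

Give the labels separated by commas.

III, I, IV, II

Ratios: I = 31.69 / 18.90 ≈ 1.677; II = 20.23 / 13.58 ≈ 1.490; III = 19.69 / 11.30 ≈ 1.742; IV = 52.55 / 28.23 ≈ 1.861.
|Δ from 1.732|: I 0.055; II 0.242; III 0.010; IV 0.129.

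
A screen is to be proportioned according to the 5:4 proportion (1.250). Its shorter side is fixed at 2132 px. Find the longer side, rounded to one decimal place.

2665.0 px

5:4 = 1.25000.
Longer side = 2132 × 1.25000 ≈ 2665.000 → 2665.0 px.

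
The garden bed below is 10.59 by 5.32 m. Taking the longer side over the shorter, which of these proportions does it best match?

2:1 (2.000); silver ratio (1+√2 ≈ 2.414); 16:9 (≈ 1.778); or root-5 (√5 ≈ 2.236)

2:1

10.59/5.32 ≈ 1.991. Nearest candidates are 2:1 (2.000, off by 0.009) and 16:9 (1.778, off by 0.213).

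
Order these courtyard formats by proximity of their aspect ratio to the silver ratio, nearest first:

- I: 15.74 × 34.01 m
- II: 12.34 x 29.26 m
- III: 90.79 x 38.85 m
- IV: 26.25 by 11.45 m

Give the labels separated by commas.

II, III, IV, I

Ratios: I = 34.01 / 15.74 ≈ 2.161; II = 29.26 / 12.34 ≈ 2.371; III = 90.79 / 38.85 ≈ 2.337; IV = 26.25 / 11.45 ≈ 2.293.
|Δ from 2.414|: I 0.253; II 0.043; III 0.077; IV 0.121.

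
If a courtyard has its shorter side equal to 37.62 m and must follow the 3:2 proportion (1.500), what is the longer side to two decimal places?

3:2 = 1.50000.
Longer side = 37.62 × 1.50000 ≈ 56.4300 → 56.43 m.

56.43 m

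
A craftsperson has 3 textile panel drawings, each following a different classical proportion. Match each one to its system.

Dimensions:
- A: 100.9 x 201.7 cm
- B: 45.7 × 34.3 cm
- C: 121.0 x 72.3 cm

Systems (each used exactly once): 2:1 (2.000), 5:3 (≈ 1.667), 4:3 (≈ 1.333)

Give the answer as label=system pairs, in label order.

A=2:1, B=4:3, C=5:3

Ratios: A ≈ 1.999; B ≈ 1.332; C ≈ 1.674.
Targets: 2:1 ≈ 2.000; 5:3 ≈ 1.667; 4:3 ≈ 1.333.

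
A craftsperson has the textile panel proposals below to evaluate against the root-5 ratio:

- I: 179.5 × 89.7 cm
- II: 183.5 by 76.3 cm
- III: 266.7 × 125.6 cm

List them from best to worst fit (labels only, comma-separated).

I: 179.5/89.7 ≈ 2.001 → |2.001 − 2.236| = 0.235
II: 183.5/76.3 ≈ 2.405 → |2.405 − 2.236| = 0.169
III: 266.7/125.6 ≈ 2.123 → |2.123 − 2.236| = 0.113

III, II, I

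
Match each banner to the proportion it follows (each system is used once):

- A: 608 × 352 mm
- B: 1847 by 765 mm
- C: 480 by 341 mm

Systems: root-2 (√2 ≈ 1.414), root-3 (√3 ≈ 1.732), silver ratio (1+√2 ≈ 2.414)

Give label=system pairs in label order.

Ratios: A ≈ 1.727; B ≈ 2.414; C ≈ 1.408.
Targets: root-2 ≈ 1.414; root-3 ≈ 1.732; silver ratio ≈ 2.414.

A=root-3, B=silver ratio, C=root-2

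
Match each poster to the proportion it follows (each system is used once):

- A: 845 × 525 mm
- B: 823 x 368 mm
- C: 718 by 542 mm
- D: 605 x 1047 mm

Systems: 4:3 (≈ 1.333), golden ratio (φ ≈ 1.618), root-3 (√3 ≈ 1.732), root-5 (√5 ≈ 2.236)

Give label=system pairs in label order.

Ratios: A ≈ 1.610; B ≈ 2.236; C ≈ 1.325; D ≈ 1.731.
Targets: 4:3 ≈ 1.333; golden ratio ≈ 1.618; root-3 ≈ 1.732; root-5 ≈ 2.236.

A=golden ratio, B=root-5, C=4:3, D=root-3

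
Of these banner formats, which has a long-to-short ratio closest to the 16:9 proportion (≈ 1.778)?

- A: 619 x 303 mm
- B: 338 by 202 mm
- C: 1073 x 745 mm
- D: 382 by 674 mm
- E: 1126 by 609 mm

Ratios (long/short): A ≈ 2.043; B ≈ 1.673; C ≈ 1.440; D ≈ 1.764; E ≈ 1.849.
16:9 ≈ 1.778; option D is nearest (Δ 0.014).

D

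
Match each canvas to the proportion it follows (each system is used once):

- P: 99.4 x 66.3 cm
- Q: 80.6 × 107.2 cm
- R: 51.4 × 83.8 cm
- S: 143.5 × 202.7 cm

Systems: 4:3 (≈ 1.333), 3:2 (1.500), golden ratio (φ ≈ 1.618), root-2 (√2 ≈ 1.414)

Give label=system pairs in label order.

P=3:2, Q=4:3, R=golden ratio, S=root-2

Ratios: P ≈ 1.499; Q ≈ 1.330; R ≈ 1.630; S ≈ 1.413.
Targets: 4:3 ≈ 1.333; 3:2 ≈ 1.500; golden ratio ≈ 1.618; root-2 ≈ 1.414.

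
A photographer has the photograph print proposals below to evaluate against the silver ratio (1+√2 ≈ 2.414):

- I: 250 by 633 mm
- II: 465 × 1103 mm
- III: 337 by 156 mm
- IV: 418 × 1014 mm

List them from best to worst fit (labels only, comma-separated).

I: 633/250 ≈ 2.532 → |2.532 − 2.414| = 0.118
II: 1103/465 ≈ 2.372 → |2.372 − 2.414| = 0.042
III: 337/156 ≈ 2.160 → |2.160 − 2.414| = 0.254
IV: 1014/418 ≈ 2.426 → |2.426 − 2.414| = 0.012

IV, II, I, III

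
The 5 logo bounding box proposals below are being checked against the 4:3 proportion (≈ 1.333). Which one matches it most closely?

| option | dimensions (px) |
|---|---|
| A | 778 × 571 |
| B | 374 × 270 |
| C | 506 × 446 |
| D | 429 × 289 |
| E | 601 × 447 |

E

Target 4:3 ≈ 1.333.
A: 1.363 (Δ0.030)  B: 1.385 (Δ0.052)  C: 1.135 (Δ0.198)  D: 1.484 (Δ0.151)  E: 1.345 (Δ0.012)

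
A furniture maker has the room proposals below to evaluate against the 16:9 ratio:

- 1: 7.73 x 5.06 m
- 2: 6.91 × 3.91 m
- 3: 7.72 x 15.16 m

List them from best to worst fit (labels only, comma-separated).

2, 3, 1

1: 7.73/5.06 ≈ 1.528 → |1.528 − 1.778| = 0.250
2: 6.91/3.91 ≈ 1.767 → |1.767 − 1.778| = 0.011
3: 15.16/7.72 ≈ 1.964 → |1.964 − 1.778| = 0.186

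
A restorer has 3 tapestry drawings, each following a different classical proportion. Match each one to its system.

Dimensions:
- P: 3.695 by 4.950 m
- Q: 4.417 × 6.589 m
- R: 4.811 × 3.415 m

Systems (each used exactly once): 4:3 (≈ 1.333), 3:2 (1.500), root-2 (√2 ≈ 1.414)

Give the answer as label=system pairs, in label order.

P=4:3, Q=3:2, R=root-2

P = 4.950/3.695 ≈ 1.340 → 4:3 (1.333)
Q = 6.589/4.417 ≈ 1.492 → 3:2 (1.500)
R = 4.811/3.415 ≈ 1.409 → root-2 (1.414)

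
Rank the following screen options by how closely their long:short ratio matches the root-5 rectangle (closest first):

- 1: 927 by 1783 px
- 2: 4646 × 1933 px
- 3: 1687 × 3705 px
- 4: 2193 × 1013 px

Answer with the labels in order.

Ratios: 1 = 1783 / 927 ≈ 1.923; 2 = 4646 / 1933 ≈ 2.404; 3 = 3705 / 1687 ≈ 2.196; 4 = 2193 / 1013 ≈ 2.165.
|Δ from 2.236|: 1 0.313; 2 0.168; 3 0.040; 4 0.071.

3, 4, 2, 1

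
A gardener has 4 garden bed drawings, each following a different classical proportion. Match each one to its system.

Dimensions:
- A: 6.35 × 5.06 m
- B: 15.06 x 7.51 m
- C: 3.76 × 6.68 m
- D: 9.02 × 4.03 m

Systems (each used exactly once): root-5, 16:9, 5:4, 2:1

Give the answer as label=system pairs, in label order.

A=5:4, B=2:1, C=16:9, D=root-5

Ratios: A ≈ 1.255; B ≈ 2.005; C ≈ 1.777; D ≈ 2.238.
Targets: root-5 ≈ 2.236; 16:9 ≈ 1.778; 5:4 ≈ 1.250; 2:1 ≈ 2.000.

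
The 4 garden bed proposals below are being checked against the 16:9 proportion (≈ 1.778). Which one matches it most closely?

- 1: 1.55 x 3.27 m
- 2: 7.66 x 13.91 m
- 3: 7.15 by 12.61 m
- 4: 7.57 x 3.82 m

Ratios (long/short): 1 ≈ 2.110; 2 ≈ 1.816; 3 ≈ 1.764; 4 ≈ 1.982.
16:9 ≈ 1.778; option 3 is nearest (Δ 0.014).

3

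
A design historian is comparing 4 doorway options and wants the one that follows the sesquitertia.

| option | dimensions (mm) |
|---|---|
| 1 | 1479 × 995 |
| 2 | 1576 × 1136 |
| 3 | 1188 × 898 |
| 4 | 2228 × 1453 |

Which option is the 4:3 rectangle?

3

Target 4:3 ≈ 1.333.
1: 1.486 (Δ0.153)  2: 1.387 (Δ0.054)  3: 1.323 (Δ0.010)  4: 1.533 (Δ0.200)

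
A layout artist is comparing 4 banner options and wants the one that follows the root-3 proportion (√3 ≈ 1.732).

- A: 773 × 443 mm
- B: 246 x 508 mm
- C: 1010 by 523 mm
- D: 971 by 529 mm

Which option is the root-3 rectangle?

Ratios (long/short): A ≈ 1.745; B ≈ 2.065; C ≈ 1.931; D ≈ 1.836.
root-3 ≈ 1.732; option A is nearest (Δ 0.013).

A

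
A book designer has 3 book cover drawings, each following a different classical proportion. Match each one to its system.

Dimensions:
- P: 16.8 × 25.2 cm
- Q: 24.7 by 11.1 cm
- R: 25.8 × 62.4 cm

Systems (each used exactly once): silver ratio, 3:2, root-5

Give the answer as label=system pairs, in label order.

Ratios: P ≈ 1.500; Q ≈ 2.225; R ≈ 2.419.
Targets: silver ratio ≈ 2.414; 3:2 ≈ 1.500; root-5 ≈ 2.236.

P=3:2, Q=root-5, R=silver ratio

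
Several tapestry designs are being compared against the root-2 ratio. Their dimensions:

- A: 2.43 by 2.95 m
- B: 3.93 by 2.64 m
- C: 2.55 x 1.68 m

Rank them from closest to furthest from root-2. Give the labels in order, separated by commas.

B, C, A

A: 2.95/2.43 ≈ 1.214 → |1.214 − 1.414| = 0.200
B: 3.93/2.64 ≈ 1.489 → |1.489 − 1.414| = 0.075
C: 2.55/1.68 ≈ 1.518 → |1.518 − 1.414| = 0.104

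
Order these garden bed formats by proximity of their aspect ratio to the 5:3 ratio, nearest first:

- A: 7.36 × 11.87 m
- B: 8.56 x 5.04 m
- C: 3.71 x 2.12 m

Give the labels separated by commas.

B, A, C

Ratios: A = 11.87 / 7.36 ≈ 1.613; B = 8.56 / 5.04 ≈ 1.698; C = 3.71 / 2.12 ≈ 1.750.
|Δ from 1.667|: A 0.054; B 0.031; C 0.083.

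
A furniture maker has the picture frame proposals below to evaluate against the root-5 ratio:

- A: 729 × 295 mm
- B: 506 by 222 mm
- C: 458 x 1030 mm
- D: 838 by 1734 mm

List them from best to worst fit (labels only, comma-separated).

Ratios: A = 729 / 295 ≈ 2.471; B = 506 / 222 ≈ 2.279; C = 1030 / 458 ≈ 2.249; D = 1734 / 838 ≈ 2.069.
|Δ from 2.236|: A 0.235; B 0.043; C 0.013; D 0.167.

C, B, D, A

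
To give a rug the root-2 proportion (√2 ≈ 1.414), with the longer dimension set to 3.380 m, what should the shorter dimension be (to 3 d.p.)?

root-2 ≈ 1.41421.
Shorter side = 3.380 ÷ 1.41421 ≈ 2.39003 → 2.390 m.

2.390 m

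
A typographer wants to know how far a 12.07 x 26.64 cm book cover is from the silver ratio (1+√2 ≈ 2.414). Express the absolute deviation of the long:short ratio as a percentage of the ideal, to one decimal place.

Ratio = 26.64 / 12.07 ≈ 2.2071.
Ideal silver ratio ≈ 2.4142. |2.2071 − 2.4142| / 2.4142 ≈ 8.58% → 8.6%.

8.6%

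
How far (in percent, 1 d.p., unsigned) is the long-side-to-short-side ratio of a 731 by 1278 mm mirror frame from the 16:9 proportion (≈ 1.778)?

Ratio = 1278 / 731 ≈ 1.7483.
Ideal 16:9 ≈ 1.7778. |1.7483 − 1.7778| / 1.7778 ≈ 1.66% → 1.7%.

1.7%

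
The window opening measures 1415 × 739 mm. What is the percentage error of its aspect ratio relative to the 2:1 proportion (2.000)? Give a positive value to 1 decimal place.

4.3%

Ratio = 1415 / 739 ≈ 1.9147.
Ideal 2:1 = 2.0000. |1.9147 − 2.0000| / 2.0000 ≈ 4.26% → 4.3%.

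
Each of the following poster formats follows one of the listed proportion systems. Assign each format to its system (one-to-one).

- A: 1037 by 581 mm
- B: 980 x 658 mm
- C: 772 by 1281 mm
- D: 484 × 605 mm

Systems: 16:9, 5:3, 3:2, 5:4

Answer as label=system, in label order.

Ratios: A ≈ 1.785; B ≈ 1.489; C ≈ 1.659; D ≈ 1.250.
Targets: 16:9 ≈ 1.778; 5:3 ≈ 1.667; 3:2 ≈ 1.500; 5:4 ≈ 1.250.

A=16:9, B=3:2, C=5:3, D=5:4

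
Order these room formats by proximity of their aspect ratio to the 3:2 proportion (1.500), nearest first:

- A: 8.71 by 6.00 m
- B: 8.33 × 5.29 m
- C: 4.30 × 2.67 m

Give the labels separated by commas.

A, B, C

Ratios: A = 8.71 / 6.00 ≈ 1.452; B = 8.33 / 5.29 ≈ 1.575; C = 4.30 / 2.67 ≈ 1.610.
|Δ from 1.500|: A 0.048; B 0.075; C 0.110.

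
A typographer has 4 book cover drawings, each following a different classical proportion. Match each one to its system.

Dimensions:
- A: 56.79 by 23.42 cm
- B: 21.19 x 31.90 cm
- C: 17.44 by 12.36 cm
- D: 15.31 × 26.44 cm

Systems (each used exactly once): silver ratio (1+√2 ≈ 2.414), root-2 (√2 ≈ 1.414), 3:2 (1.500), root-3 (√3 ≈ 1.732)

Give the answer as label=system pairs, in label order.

A=silver ratio, B=3:2, C=root-2, D=root-3

A = 56.79/23.42 ≈ 2.425 → silver ratio (2.414)
B = 31.90/21.19 ≈ 1.505 → 3:2 (1.500)
C = 17.44/12.36 ≈ 1.411 → root-2 (1.414)
D = 26.44/15.31 ≈ 1.727 → root-3 (1.732)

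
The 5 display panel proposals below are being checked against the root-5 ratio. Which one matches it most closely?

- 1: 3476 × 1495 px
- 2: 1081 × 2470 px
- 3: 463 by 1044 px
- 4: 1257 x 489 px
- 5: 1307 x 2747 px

3

Ratios (long/short): 1 ≈ 2.325; 2 ≈ 2.285; 3 ≈ 2.255; 4 ≈ 2.571; 5 ≈ 2.102.
root-5 ≈ 2.236; option 3 is nearest (Δ 0.019).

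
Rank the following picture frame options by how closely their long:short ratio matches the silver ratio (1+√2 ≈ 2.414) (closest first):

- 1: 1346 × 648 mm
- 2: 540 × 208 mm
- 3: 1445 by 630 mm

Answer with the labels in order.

Ratios: 1 = 1346 / 648 ≈ 2.077; 2 = 540 / 208 ≈ 2.596; 3 = 1445 / 630 ≈ 2.294.
|Δ from 2.414|: 1 0.337; 2 0.182; 3 0.120.

3, 2, 1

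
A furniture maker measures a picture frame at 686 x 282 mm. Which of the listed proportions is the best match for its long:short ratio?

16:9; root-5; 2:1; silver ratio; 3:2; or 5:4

Ratio = 686 / 282 ≈ 2.433.
Distances: 16:9 1.778 (Δ 0.655); root-5 2.236 (Δ 0.197); 2:1 2.000 (Δ 0.433); silver ratio 2.414 (Δ 0.019); 3:2 1.500 (Δ 0.933); 5:4 1.250 (Δ 1.183).

silver ratio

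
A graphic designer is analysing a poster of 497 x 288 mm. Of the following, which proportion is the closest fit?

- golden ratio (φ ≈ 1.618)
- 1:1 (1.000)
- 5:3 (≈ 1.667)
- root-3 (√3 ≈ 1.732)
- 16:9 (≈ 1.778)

497/288 ≈ 1.726. Nearest candidates are root-3 (1.732, off by 0.006) and 16:9 (1.778, off by 0.052).

root-3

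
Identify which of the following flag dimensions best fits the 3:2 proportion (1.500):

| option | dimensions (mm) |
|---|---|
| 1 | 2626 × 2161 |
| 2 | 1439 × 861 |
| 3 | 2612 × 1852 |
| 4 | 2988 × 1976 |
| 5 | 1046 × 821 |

Target 3:2 ≈ 1.500.
1: 1.215 (Δ0.285)  2: 1.671 (Δ0.171)  3: 1.410 (Δ0.090)  4: 1.512 (Δ0.012)  5: 1.274 (Δ0.226)

4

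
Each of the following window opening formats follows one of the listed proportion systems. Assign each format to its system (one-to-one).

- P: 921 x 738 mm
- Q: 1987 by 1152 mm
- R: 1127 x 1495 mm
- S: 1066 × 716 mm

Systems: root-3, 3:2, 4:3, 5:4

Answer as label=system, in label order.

P=5:4, Q=root-3, R=4:3, S=3:2

P = 921/738 ≈ 1.248 → 5:4 (1.250)
Q = 1987/1152 ≈ 1.725 → root-3 (1.732)
R = 1495/1127 ≈ 1.327 → 4:3 (1.333)
S = 1066/716 ≈ 1.489 → 3:2 (1.500)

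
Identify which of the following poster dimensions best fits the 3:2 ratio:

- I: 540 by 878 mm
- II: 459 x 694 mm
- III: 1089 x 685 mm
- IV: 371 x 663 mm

Ratios (long/short): I ≈ 1.626; II ≈ 1.512; III ≈ 1.590; IV ≈ 1.787.
3:2 ≈ 1.500; option II is nearest (Δ 0.012).

II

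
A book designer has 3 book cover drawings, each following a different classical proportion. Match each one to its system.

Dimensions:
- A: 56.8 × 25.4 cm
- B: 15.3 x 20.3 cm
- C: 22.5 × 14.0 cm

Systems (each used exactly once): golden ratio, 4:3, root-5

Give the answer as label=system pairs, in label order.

A=root-5, B=4:3, C=golden ratio

Ratios: A ≈ 2.236; B ≈ 1.327; C ≈ 1.607.
Targets: golden ratio ≈ 1.618; 4:3 ≈ 1.333; root-5 ≈ 2.236.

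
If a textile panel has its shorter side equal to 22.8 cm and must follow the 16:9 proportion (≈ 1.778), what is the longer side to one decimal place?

16:9 ≈ 1.77778.
Longer side = 22.8 × 1.77778 ≈ 40.533 → 40.5 cm.

40.5 cm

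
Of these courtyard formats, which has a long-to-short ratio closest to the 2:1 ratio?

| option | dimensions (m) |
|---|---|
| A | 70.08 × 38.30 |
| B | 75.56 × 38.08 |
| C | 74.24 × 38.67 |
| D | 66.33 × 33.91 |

Ratios (long/short): A ≈ 1.830; B ≈ 1.984; C ≈ 1.920; D ≈ 1.956.
2:1 ≈ 2.000; option B is nearest (Δ 0.016).

B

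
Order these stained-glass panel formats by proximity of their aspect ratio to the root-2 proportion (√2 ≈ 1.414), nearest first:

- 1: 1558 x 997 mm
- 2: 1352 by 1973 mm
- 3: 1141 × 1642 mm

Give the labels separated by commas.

3, 2, 1

1: 1558/997 ≈ 1.563 → |1.563 − 1.414| = 0.149
2: 1973/1352 ≈ 1.459 → |1.459 − 1.414| = 0.045
3: 1642/1141 ≈ 1.439 → |1.439 − 1.414| = 0.025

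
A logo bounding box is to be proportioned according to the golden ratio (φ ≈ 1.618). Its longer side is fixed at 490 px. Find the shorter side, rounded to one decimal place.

302.8 px

golden ratio ≈ 1.61803.
Shorter side = 490 ÷ 1.61803 ≈ 302.837 → 302.8 px.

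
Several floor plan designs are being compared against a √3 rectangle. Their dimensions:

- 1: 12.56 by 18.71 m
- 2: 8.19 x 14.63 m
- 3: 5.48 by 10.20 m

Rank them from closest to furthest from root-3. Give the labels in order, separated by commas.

2, 3, 1

1: 18.71/12.56 ≈ 1.490 → |1.490 − 1.732| = 0.242
2: 14.63/8.19 ≈ 1.786 → |1.786 − 1.732| = 0.054
3: 10.20/5.48 ≈ 1.861 → |1.861 − 1.732| = 0.129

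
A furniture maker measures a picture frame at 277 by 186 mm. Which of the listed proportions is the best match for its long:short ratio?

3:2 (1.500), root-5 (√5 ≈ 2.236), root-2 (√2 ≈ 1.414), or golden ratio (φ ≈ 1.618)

277/186 ≈ 1.489. Nearest candidates are 3:2 (1.500, off by 0.011) and root-2 (1.414, off by 0.075).

3:2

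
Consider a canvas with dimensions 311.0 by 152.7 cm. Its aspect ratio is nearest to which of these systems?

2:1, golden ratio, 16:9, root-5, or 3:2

311.0/152.7 ≈ 2.037. Nearest candidates are 2:1 (2.000, off by 0.037) and root-5 (2.236, off by 0.199).

2:1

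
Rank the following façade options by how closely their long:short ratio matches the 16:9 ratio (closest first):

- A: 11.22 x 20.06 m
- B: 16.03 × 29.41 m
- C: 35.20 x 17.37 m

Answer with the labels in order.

A, B, C

A: 20.06/11.22 ≈ 1.788 → |1.788 − 1.778| = 0.010
B: 29.41/16.03 ≈ 1.835 → |1.835 − 1.778| = 0.057
C: 35.20/17.37 ≈ 2.026 → |2.026 − 1.778| = 0.248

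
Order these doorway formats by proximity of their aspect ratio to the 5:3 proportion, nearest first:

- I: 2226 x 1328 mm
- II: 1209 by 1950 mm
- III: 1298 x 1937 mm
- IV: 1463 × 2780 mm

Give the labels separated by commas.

Ratios: I = 2226 / 1328 ≈ 1.676; II = 1950 / 1209 ≈ 1.613; III = 1937 / 1298 ≈ 1.492; IV = 2780 / 1463 ≈ 1.900.
|Δ from 1.667|: I 0.009; II 0.054; III 0.175; IV 0.233.

I, II, III, IV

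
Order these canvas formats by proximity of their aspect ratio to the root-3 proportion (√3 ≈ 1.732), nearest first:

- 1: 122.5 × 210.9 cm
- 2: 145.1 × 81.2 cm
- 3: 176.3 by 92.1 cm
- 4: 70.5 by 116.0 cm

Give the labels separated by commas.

Ratios: 1 = 210.9 / 122.5 ≈ 1.722; 2 = 145.1 / 81.2 ≈ 1.787; 3 = 176.3 / 92.1 ≈ 1.914; 4 = 116.0 / 70.5 ≈ 1.645.
|Δ from 1.732|: 1 0.010; 2 0.055; 3 0.182; 4 0.087.

1, 2, 4, 3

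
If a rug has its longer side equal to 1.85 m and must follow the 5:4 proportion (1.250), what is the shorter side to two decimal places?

1.48 m

5:4 = 1.25000.
Shorter side = 1.85 ÷ 1.25000 ≈ 1.4800 → 1.48 m.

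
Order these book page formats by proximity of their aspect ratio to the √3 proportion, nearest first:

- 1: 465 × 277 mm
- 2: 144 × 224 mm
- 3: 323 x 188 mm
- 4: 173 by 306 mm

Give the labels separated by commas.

3, 4, 1, 2

1: 465/277 ≈ 1.679 → |1.679 − 1.732| = 0.053
2: 224/144 ≈ 1.556 → |1.556 − 1.732| = 0.176
3: 323/188 ≈ 1.718 → |1.718 − 1.732| = 0.014
4: 306/173 ≈ 1.769 → |1.769 − 1.732| = 0.037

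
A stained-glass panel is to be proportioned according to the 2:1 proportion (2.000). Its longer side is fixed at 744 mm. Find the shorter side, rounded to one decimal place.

2:1 = 2.00000.
Shorter side = 744 ÷ 2.00000 ≈ 372.000 → 372.0 mm.

372.0 mm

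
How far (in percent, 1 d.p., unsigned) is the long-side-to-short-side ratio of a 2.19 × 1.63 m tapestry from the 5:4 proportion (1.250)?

7.5%

Ratio = 2.19 / 1.63 ≈ 1.3436.
Ideal 5:4 = 1.2500. |1.3436 − 1.2500| / 1.2500 ≈ 7.49% → 7.5%.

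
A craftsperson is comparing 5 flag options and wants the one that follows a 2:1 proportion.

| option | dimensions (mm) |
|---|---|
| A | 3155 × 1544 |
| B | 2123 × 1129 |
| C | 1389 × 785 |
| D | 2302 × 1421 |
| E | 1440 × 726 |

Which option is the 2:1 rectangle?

Target 2:1 ≈ 2.000.
A: 2.043 (Δ0.043)  B: 1.880 (Δ0.120)  C: 1.769 (Δ0.231)  D: 1.620 (Δ0.380)  E: 1.983 (Δ0.017)

E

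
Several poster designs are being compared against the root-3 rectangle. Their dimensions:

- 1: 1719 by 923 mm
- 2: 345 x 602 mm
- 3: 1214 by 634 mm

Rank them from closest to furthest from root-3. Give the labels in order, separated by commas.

2, 1, 3

1: 1719/923 ≈ 1.862 → |1.862 − 1.732| = 0.130
2: 602/345 ≈ 1.745 → |1.745 − 1.732| = 0.013
3: 1214/634 ≈ 1.915 → |1.915 − 1.732| = 0.183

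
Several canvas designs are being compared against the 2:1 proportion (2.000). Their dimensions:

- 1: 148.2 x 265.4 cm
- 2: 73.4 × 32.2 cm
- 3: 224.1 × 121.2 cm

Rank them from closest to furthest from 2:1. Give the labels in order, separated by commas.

1: 265.4/148.2 ≈ 1.791 → |1.791 − 2.000| = 0.209
2: 73.4/32.2 ≈ 2.280 → |2.280 − 2.000| = 0.280
3: 224.1/121.2 ≈ 1.849 → |1.849 − 2.000| = 0.151

3, 1, 2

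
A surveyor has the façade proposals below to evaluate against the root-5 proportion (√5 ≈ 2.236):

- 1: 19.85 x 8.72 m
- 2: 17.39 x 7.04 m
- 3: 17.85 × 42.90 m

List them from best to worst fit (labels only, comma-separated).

Ratios: 1 = 19.85 / 8.72 ≈ 2.276; 2 = 17.39 / 7.04 ≈ 2.470; 3 = 42.90 / 17.85 ≈ 2.403.
|Δ from 2.236|: 1 0.040; 2 0.234; 3 0.167.

1, 3, 2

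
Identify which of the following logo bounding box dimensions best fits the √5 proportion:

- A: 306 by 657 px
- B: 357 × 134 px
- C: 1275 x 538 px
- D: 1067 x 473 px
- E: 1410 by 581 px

D

Target root-5 ≈ 2.236.
A: 2.147 (Δ0.089)  B: 2.664 (Δ0.428)  C: 2.370 (Δ0.134)  D: 2.256 (Δ0.020)  E: 2.427 (Δ0.191)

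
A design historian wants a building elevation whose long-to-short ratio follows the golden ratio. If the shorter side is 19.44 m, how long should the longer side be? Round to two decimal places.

golden ratio ≈ 1.61803.
Longer side = 19.44 × 1.61803 ≈ 31.4545 → 31.45 m.

31.45 m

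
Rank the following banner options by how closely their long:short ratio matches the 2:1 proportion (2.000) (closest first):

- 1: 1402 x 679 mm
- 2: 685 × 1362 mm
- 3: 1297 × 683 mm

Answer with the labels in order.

2, 1, 3

1: 1402/679 ≈ 2.065 → |2.065 − 2.000| = 0.065
2: 1362/685 ≈ 1.988 → |1.988 − 2.000| = 0.012
3: 1297/683 ≈ 1.899 → |1.899 − 2.000| = 0.101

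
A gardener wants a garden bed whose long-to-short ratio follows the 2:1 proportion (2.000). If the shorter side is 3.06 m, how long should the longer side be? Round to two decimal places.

2:1 = 2.00000.
Longer side = 3.06 × 2.00000 ≈ 6.1200 → 6.12 m.

6.12 m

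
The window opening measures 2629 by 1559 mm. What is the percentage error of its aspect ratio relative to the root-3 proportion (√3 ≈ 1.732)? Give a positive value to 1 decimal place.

2.6%

Ratio = 2629 / 1559 ≈ 1.6863.
Ideal root-3 ≈ 1.7321. |1.6863 − 1.7321| / 1.7321 ≈ 2.64% → 2.6%.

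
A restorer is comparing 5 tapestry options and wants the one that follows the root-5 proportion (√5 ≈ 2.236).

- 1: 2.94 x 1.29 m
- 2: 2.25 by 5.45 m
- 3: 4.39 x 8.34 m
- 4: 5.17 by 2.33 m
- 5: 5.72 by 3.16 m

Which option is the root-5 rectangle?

4

Ratios (long/short): 1 ≈ 2.279; 2 ≈ 2.422; 3 ≈ 1.900; 4 ≈ 2.219; 5 ≈ 1.810.
root-5 ≈ 2.236; option 4 is nearest (Δ 0.017).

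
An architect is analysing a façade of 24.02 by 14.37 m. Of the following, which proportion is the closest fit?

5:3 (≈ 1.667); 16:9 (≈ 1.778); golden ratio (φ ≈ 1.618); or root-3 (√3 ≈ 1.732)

5:3

Ratio = 24.02 / 14.37 ≈ 1.672.
Distances: 5:3 1.667 (Δ 0.005); 16:9 1.778 (Δ 0.106); golden ratio 1.618 (Δ 0.054); root-3 1.732 (Δ 0.060).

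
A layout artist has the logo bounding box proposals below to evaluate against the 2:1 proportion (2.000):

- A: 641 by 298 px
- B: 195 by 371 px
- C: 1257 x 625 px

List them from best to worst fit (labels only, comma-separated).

C, B, A

A: 641/298 ≈ 2.151 → |2.151 − 2.000| = 0.151
B: 371/195 ≈ 1.903 → |1.903 − 2.000| = 0.097
C: 1257/625 ≈ 2.011 → |2.011 − 2.000| = 0.011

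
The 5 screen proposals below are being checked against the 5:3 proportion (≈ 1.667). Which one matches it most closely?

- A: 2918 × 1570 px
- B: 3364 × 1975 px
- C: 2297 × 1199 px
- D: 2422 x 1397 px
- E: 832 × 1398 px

E

Target 5:3 ≈ 1.667.
A: 1.859 (Δ0.192)  B: 1.703 (Δ0.036)  C: 1.916 (Δ0.249)  D: 1.734 (Δ0.067)  E: 1.680 (Δ0.013)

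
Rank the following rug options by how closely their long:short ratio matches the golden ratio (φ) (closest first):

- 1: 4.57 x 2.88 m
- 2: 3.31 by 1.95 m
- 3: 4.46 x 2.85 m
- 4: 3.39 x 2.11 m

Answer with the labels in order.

4, 1, 3, 2

Ratios: 1 = 4.57 / 2.88 ≈ 1.587; 2 = 3.31 / 1.95 ≈ 1.697; 3 = 4.46 / 2.85 ≈ 1.565; 4 = 3.39 / 2.11 ≈ 1.607.
|Δ from 1.618|: 1 0.031; 2 0.079; 3 0.053; 4 0.011.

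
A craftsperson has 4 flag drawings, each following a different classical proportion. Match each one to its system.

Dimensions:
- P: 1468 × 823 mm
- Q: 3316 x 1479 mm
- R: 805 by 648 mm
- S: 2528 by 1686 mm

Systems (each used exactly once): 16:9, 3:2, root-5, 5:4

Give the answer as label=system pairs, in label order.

P=16:9, Q=root-5, R=5:4, S=3:2

P = 1468/823 ≈ 1.784 → 16:9 (1.778)
Q = 3316/1479 ≈ 2.242 → root-5 (2.236)
R = 805/648 ≈ 1.242 → 5:4 (1.250)
S = 2528/1686 ≈ 1.499 → 3:2 (1.500)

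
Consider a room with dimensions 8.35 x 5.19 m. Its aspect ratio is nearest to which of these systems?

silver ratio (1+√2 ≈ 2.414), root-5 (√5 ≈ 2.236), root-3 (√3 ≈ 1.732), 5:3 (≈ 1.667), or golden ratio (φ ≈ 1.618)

golden ratio

Ratio = 8.35 / 5.19 ≈ 1.609.
Distances: silver ratio 2.414 (Δ 0.805); root-5 2.236 (Δ 0.627); root-3 1.732 (Δ 0.123); 5:3 1.667 (Δ 0.058); golden ratio 1.618 (Δ 0.009).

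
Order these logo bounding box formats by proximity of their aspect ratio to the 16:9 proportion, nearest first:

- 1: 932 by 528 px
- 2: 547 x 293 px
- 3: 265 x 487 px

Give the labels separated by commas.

1, 3, 2

1: 932/528 ≈ 1.765 → |1.765 − 1.778| = 0.013
2: 547/293 ≈ 1.867 → |1.867 − 1.778| = 0.089
3: 487/265 ≈ 1.838 → |1.838 − 1.778| = 0.060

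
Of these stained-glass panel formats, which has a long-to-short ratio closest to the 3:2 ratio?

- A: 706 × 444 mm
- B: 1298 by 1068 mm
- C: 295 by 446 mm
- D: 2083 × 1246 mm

Ratios (long/short): A ≈ 1.590; B ≈ 1.215; C ≈ 1.512; D ≈ 1.672.
3:2 ≈ 1.500; option C is nearest (Δ 0.012).

C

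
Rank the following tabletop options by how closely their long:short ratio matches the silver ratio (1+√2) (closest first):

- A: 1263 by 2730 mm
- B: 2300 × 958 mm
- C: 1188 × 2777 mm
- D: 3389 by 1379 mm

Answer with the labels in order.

B, D, C, A

Ratios: A = 2730 / 1263 ≈ 2.162; B = 2300 / 958 ≈ 2.401; C = 2777 / 1188 ≈ 2.338; D = 3389 / 1379 ≈ 2.458.
|Δ from 2.414|: A 0.252; B 0.013; C 0.076; D 0.044.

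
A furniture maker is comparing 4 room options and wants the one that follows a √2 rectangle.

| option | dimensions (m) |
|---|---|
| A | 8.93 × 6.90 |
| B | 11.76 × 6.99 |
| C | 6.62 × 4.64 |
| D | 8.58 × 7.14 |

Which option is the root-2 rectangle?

Ratios (long/short): A ≈ 1.294; B ≈ 1.682; C ≈ 1.427; D ≈ 1.202.
root-2 ≈ 1.414; option C is nearest (Δ 0.013).

C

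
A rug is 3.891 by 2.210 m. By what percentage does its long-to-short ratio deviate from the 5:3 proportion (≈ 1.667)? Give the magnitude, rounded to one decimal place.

5.6%

Ratio = 3.891 / 2.210 ≈ 1.7606.
Ideal 5:3 ≈ 1.6667. |1.7606 − 1.6667| / 1.6667 ≈ 5.63% → 5.6%.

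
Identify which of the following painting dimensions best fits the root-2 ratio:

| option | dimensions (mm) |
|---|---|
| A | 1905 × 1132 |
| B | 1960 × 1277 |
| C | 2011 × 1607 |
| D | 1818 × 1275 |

Target root-2 ≈ 1.414.
A: 1.683 (Δ0.269)  B: 1.535 (Δ0.121)  C: 1.251 (Δ0.163)  D: 1.426 (Δ0.012)

D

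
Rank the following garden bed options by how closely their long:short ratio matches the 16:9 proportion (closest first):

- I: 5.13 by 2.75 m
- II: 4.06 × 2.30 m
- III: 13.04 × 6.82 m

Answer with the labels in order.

II, I, III

I: 5.13/2.75 ≈ 1.865 → |1.865 − 1.778| = 0.087
II: 4.06/2.30 ≈ 1.765 → |1.765 − 1.778| = 0.013
III: 13.04/6.82 ≈ 1.912 → |1.912 − 1.778| = 0.134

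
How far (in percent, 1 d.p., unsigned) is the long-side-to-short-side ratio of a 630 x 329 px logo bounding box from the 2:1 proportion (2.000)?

4.3%

Ratio = 630 / 329 ≈ 1.9149.
Ideal 2:1 = 2.0000. |1.9149 − 2.0000| / 2.0000 ≈ 4.25% → 4.3%.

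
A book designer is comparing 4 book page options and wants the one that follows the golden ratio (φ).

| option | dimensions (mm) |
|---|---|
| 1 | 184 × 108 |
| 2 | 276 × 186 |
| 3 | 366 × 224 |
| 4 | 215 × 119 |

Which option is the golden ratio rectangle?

3

Target golden ratio ≈ 1.618.
1: 1.704 (Δ0.086)  2: 1.484 (Δ0.134)  3: 1.634 (Δ0.016)  4: 1.807 (Δ0.189)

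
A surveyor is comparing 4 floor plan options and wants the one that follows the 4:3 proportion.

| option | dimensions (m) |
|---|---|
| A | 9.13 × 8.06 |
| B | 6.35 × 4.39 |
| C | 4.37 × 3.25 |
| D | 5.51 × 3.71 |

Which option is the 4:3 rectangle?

Ratios (long/short): A ≈ 1.133; B ≈ 1.446; C ≈ 1.345; D ≈ 1.485.
4:3 ≈ 1.333; option C is nearest (Δ 0.012).

C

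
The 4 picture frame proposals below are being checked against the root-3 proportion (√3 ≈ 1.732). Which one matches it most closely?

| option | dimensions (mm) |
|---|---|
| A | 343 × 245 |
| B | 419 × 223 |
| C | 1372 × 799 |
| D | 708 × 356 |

C

Ratios (long/short): A ≈ 1.400; B ≈ 1.879; C ≈ 1.717; D ≈ 1.989.
root-3 ≈ 1.732; option C is nearest (Δ 0.015).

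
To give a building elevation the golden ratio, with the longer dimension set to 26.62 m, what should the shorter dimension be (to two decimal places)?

golden ratio ≈ 1.61803.
Shorter side = 26.62 ÷ 1.61803 ≈ 16.4521 → 16.45 m.

16.45 m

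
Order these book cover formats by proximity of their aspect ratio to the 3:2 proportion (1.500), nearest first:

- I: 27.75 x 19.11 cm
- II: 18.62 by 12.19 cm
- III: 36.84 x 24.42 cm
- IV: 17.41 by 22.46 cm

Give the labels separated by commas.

Ratios: I = 27.75 / 19.11 ≈ 1.452; II = 18.62 / 12.19 ≈ 1.527; III = 36.84 / 24.42 ≈ 1.509; IV = 22.46 / 17.41 ≈ 1.290.
|Δ from 1.500|: I 0.048; II 0.027; III 0.009; IV 0.210.

III, II, I, IV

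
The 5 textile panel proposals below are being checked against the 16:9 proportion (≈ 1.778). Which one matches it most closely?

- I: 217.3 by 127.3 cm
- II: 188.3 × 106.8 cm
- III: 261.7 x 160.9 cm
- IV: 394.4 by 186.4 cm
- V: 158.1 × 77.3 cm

Target 16:9 ≈ 1.778.
I: 1.707 (Δ0.071)  II: 1.763 (Δ0.015)  III: 1.626 (Δ0.152)  IV: 2.116 (Δ0.338)  V: 2.045 (Δ0.267)

II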